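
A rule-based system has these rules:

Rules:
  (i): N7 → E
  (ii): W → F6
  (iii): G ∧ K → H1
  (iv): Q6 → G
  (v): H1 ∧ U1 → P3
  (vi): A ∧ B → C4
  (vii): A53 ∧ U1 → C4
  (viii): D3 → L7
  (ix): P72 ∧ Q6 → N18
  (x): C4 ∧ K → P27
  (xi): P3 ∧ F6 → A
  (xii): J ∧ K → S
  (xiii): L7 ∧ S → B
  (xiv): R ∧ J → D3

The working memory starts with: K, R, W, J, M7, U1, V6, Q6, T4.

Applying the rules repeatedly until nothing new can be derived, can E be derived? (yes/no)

[1] (ii) [W → F6]; (iv) [Q6 → G]; (xii) [J ∧ K → S]; (xiv) [R ∧ J → D3]. ⇒ new: F6, G, S, D3.
[2] (iii) [G ∧ K → H1]; (viii) [D3 → L7]. ⇒ new: H1, L7.
[3] (v) [H1 ∧ U1 → P3]; (xiii) [L7 ∧ S → B]. ⇒ new: P3, B.
[4] (xi) [P3 ∧ F6 → A]. ⇒ new: A.
[5] (vi) [A ∧ B → C4]. ⇒ new: C4.
[6] (x) [C4 ∧ K → P27]. ⇒ new: P27.
Fixed point reached. E is concluded only by (i); (i) needs N7 (never derived).

no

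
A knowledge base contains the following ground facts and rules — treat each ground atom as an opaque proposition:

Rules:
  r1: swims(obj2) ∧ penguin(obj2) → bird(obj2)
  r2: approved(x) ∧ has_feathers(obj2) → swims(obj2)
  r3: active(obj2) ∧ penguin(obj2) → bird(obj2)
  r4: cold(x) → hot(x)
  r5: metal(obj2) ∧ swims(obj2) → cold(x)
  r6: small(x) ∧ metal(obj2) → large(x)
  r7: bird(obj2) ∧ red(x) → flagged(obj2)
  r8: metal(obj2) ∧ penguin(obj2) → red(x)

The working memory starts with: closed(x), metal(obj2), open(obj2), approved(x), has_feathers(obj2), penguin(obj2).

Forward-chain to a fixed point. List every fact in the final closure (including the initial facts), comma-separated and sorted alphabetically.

approved(x), bird(obj2), closed(x), cold(x), flagged(obj2), has_feathers(obj2), hot(x), metal(obj2), open(obj2), penguin(obj2), red(x), swims(obj2)

Round 1: r2 [approved(x) ∧ has_feathers(obj2) → swims(obj2)]; r8 [metal(obj2) ∧ penguin(obj2) → red(x)]. Adds swims(obj2), red(x).
Round 2: r1 [swims(obj2) ∧ penguin(obj2) → bird(obj2)]; r5 [metal(obj2) ∧ swims(obj2) → cold(x)]. Adds bird(obj2), cold(x).
Round 3: r4 [cold(x) → hot(x)]; r7 [bird(obj2) ∧ red(x) → flagged(obj2)]. Adds hot(x), flagged(obj2).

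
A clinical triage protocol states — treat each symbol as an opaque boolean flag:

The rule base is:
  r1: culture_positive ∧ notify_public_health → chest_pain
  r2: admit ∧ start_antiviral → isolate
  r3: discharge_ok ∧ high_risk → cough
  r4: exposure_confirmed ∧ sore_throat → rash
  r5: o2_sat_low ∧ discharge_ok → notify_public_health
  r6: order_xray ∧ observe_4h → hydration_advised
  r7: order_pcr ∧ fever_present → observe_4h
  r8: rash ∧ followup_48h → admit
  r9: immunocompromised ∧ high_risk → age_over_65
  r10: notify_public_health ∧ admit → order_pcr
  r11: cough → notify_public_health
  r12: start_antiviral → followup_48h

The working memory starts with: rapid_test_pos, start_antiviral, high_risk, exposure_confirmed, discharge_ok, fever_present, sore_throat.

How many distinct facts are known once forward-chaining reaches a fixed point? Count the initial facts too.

Round 1: r3 [discharge_ok ∧ high_risk → cough]; r4 [exposure_confirmed ∧ sore_throat → rash]; r12 [start_antiviral → followup_48h]. New: cough, rash, followup_48h.
Round 2: r8 [rash ∧ followup_48h → admit]; r11 [cough → notify_public_health]. New: admit, notify_public_health.
Round 3: r2 [admit ∧ start_antiviral → isolate]; r10 [notify_public_health ∧ admit → order_pcr]. New: isolate, order_pcr.
Round 4: r7 [order_pcr ∧ fever_present → observe_4h]. New: observe_4h.
Closure: {admit, cough, discharge_ok, exposure_confirmed, fever_present, followup_48h, high_risk, isolate, notify_public_health, observe_4h, order_pcr, rapid_test_pos, rash, sore_throat, start_antiviral} — 15 facts.

15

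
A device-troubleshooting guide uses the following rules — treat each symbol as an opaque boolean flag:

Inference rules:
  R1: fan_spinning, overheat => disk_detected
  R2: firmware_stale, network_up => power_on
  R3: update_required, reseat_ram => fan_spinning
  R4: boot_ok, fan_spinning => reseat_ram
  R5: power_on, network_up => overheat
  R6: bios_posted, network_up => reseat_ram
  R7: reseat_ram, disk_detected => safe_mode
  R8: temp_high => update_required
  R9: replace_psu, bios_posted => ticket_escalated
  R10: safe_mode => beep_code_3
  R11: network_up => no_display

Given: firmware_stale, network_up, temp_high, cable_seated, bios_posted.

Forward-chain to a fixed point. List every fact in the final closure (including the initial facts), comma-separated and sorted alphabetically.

Round 1: R2 [firmware_stale, network_up => power_on]; R6 [bios_posted, network_up => reseat_ram]; R8 [temp_high => update_required]; R11 [network_up => no_display]. Adds power_on, reseat_ram, update_required, no_display.
Round 2: R3 [update_required, reseat_ram => fan_spinning]; R5 [power_on, network_up => overheat]. Adds fan_spinning, overheat.
Round 3: R1 [fan_spinning, overheat => disk_detected]. Adds disk_detected.
Round 4: R7 [reseat_ram, disk_detected => safe_mode]. Adds safe_mode.
Round 5: R10 [safe_mode => beep_code_3]. Adds beep_code_3.

beep_code_3, bios_posted, cable_seated, disk_detected, fan_spinning, firmware_stale, network_up, no_display, overheat, power_on, reseat_ram, safe_mode, temp_high, update_required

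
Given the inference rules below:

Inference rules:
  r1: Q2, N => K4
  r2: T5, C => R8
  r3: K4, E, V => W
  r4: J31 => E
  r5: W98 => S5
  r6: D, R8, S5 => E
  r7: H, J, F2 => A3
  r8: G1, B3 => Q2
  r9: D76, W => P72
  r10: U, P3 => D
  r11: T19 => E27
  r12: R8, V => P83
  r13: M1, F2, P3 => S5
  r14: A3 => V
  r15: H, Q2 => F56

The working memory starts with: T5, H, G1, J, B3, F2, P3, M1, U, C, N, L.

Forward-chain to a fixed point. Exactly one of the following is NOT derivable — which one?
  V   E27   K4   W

Round 1: r2 [T5, C => R8]; r7 [H, J, F2 => A3]; r8 [G1, B3 => Q2]; r10 [U, P3 => D]; r13 [M1, F2, P3 => S5]. New: R8, A3, Q2, D, S5.
Round 2: r1 [Q2, N => K4]; r6 [D, R8, S5 => E]; r14 [A3 => V]; r15 [H, Q2 => F56]. New: K4, E, V, F56.
Round 3: r3 [K4, E, V => W]; r12 [R8, V => P83]. New: W, P83.
Derived: K4 (round 2), V (round 2), W (round 3). E27 never appears in any round.

E27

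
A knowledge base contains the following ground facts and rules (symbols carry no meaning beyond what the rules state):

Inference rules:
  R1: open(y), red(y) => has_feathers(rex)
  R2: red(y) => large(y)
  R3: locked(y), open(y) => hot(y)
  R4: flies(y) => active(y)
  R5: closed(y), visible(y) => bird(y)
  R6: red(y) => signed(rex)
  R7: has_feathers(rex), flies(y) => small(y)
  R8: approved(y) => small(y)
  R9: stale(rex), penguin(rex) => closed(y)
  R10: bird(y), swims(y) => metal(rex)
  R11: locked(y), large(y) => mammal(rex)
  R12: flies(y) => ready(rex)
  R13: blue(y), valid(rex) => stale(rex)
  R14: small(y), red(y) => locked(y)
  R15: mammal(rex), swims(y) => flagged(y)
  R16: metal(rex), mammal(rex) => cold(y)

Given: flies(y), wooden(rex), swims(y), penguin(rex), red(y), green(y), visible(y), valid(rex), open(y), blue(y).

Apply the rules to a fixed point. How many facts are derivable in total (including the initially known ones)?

25

Round 1: R1 [open(y), red(y) => has_feathers(rex)]; R2 [red(y) => large(y)]; R4 [flies(y) => active(y)]; R6 [red(y) => signed(rex)]; R12 [flies(y) => ready(rex)]; R13 [blue(y), valid(rex) => stale(rex)]. New: has_feathers(rex), large(y), active(y), signed(rex), ready(rex), stale(rex).
Round 2: R7 [has_feathers(rex), flies(y) => small(y)]; R9 [stale(rex), penguin(rex) => closed(y)]. New: small(y), closed(y).
Round 3: R5 [closed(y), visible(y) => bird(y)]; R14 [small(y), red(y) => locked(y)]. New: bird(y), locked(y).
Round 4: R3 [locked(y), open(y) => hot(y)]; R10 [bird(y), swims(y) => metal(rex)]; R11 [locked(y), large(y) => mammal(rex)]. New: hot(y), metal(rex), mammal(rex).
Round 5: R15 [mammal(rex), swims(y) => flagged(y)]; R16 [metal(rex), mammal(rex) => cold(y)]. New: flagged(y), cold(y).
Closure: {active(y), bird(y), blue(y), closed(y), cold(y), flagged(y), flies(y), green(y), has_feathers(rex), hot(y), large(y), locked(y), mammal(rex), metal(rex), open(y), penguin(rex), ready(rex), red(y), signed(rex), small(y), stale(rex), swims(y), valid(rex), visible(y), wooden(rex)} — 25 facts.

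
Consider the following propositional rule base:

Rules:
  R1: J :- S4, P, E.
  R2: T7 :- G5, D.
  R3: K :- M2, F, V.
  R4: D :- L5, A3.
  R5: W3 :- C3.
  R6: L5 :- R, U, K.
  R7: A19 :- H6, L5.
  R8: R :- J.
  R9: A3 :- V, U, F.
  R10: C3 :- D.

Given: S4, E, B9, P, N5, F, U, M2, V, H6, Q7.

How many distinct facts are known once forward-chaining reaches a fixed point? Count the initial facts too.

20

Round 1 fires R1, R3, R9, giving J, K, A3.
Round 2 fires R8, giving R.
Round 3 fires R6, giving L5.
Round 4 fires R4, R7, giving D, A19.
Round 5 fires R10, giving C3.
Round 6 fires R5, giving W3.
Closure: {A19, A3, B9, C3, D, E, F, H6, J, K, L5, M2, N5, P, Q7, R, S4, U, V, W3} — 20 facts.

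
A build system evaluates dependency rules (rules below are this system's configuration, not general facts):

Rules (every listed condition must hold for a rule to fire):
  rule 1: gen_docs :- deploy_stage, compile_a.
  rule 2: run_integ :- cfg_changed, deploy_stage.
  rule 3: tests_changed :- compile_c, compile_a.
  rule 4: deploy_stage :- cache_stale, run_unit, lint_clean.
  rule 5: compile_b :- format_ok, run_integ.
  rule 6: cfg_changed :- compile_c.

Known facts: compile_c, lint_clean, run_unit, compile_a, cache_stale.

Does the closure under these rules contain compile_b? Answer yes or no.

no

Round 1: rule 3 [tests_changed :- compile_c, compile_a.]; rule 4 [deploy_stage :- cache_stale, run_unit, lint_clean.]; rule 6 [cfg_changed :- compile_c.]. New: tests_changed, deploy_stage, cfg_changed.
Round 2: rule 1 [gen_docs :- deploy_stage, compile_a.]; rule 2 [run_integ :- cfg_changed, deploy_stage.]. New: gen_docs, run_integ.
Fixed point reached. compile_b is concluded only by rule 5; rule 5 needs format_ok (never derived).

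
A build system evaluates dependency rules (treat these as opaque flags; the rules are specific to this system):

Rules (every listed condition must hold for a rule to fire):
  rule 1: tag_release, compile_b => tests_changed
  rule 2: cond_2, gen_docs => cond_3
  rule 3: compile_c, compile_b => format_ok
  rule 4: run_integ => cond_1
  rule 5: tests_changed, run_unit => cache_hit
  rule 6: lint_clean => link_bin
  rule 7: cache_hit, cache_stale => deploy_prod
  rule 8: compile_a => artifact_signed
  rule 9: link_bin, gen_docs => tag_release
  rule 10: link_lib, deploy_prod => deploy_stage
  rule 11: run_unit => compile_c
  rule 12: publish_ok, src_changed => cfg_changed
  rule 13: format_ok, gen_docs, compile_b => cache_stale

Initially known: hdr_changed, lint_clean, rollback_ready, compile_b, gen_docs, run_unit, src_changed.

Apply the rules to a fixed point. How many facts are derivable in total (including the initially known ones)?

15

[1] rule 6 [lint_clean => link_bin]; rule 11 [run_unit => compile_c]. ⇒ new: link_bin, compile_c.
[2] rule 3 [compile_c, compile_b => format_ok]; rule 9 [link_bin, gen_docs => tag_release]. ⇒ new: format_ok, tag_release.
[3] rule 1 [tag_release, compile_b => tests_changed]; rule 13 [format_ok, gen_docs, compile_b => cache_stale]. ⇒ new: tests_changed, cache_stale.
[4] rule 5 [tests_changed, run_unit => cache_hit]. ⇒ new: cache_hit.
[5] rule 7 [cache_hit, cache_stale => deploy_prod]. ⇒ new: deploy_prod.
Closure: {cache_hit, cache_stale, compile_b, compile_c, deploy_prod, format_ok, gen_docs, hdr_changed, link_bin, lint_clean, rollback_ready, run_unit, src_changed, tag_release, tests_changed} — 15 facts.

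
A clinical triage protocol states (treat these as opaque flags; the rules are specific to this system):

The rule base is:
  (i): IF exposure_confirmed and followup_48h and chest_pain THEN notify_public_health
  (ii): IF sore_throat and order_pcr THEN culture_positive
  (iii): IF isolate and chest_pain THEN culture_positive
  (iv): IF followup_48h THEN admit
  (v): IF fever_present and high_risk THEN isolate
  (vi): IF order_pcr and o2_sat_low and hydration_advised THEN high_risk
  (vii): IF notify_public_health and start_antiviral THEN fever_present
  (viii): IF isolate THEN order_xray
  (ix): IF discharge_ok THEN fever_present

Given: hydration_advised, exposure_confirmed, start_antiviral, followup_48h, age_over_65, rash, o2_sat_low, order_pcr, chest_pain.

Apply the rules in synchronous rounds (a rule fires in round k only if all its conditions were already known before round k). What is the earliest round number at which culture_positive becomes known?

4

[1] (i) [IF exposure_confirmed and followup_48h and chest_pain THEN notify_public_health]; (iv) [IF followup_48h THEN admit]; (vi) [IF order_pcr and o2_sat_low and hydration_advised THEN high_risk]. ⇒ new: notify_public_health, admit, high_risk.
[2] (vii) [IF notify_public_health and start_antiviral THEN fever_present]. ⇒ new: fever_present.
[3] (v) [IF fever_present and high_risk THEN isolate]. ⇒ new: isolate.
[4] (iii) [IF isolate and chest_pain THEN culture_positive]; (viii) [IF isolate THEN order_xray]. ⇒ new: culture_positive, order_xray.
culture_positive first appears in round 4.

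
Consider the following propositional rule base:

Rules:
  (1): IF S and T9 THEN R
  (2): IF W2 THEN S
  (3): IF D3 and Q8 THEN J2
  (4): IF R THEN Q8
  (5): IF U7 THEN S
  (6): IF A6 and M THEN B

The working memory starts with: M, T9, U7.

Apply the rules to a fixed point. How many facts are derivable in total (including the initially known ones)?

6

Round 1: (5) [IF U7 THEN S]. Adds S.
Round 2: (1) [IF S and T9 THEN R]. Adds R.
Round 3: (4) [IF R THEN Q8]. Adds Q8.
Closure: {M, Q8, R, S, T9, U7} — 6 facts.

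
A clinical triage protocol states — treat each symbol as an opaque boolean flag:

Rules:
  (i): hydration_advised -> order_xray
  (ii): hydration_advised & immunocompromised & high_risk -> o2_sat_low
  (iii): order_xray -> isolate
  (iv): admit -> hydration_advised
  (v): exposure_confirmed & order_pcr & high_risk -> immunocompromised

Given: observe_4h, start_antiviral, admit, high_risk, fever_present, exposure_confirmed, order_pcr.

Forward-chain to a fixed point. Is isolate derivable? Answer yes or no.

[1] (iv) [admit -> hydration_advised]; (v) [exposure_confirmed & order_pcr & high_risk -> immunocompromised]. ⇒ new: hydration_advised, immunocompromised.
[2] (i) [hydration_advised -> order_xray]; (ii) [hydration_advised & immunocompromised & high_risk -> o2_sat_low]. ⇒ new: order_xray, o2_sat_low.
[3] (iii) [order_xray -> isolate]. ⇒ new: isolate.
isolate appears in round 3, so it is derivable.

yes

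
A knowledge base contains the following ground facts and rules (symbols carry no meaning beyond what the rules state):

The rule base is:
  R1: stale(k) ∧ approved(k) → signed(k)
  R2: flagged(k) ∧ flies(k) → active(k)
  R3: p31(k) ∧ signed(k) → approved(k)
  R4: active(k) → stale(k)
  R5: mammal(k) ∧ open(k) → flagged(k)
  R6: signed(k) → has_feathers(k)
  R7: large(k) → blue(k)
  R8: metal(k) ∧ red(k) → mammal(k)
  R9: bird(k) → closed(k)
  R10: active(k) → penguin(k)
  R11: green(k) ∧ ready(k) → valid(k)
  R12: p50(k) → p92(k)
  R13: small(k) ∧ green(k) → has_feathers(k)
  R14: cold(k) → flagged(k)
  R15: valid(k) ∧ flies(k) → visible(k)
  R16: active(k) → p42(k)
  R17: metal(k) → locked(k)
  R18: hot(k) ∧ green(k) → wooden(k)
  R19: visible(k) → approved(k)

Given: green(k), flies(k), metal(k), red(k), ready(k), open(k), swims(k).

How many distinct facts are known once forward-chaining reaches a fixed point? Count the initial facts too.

19

Round 1: R8 [metal(k) ∧ red(k) → mammal(k)]; R11 [green(k) ∧ ready(k) → valid(k)]; R17 [metal(k) → locked(k)]. Adds mammal(k), valid(k), locked(k).
Round 2: R5 [mammal(k) ∧ open(k) → flagged(k)]; R15 [valid(k) ∧ flies(k) → visible(k)]. Adds flagged(k), visible(k).
Round 3: R2 [flagged(k) ∧ flies(k) → active(k)]; R19 [visible(k) → approved(k)]. Adds active(k), approved(k).
Round 4: R4 [active(k) → stale(k)]; R10 [active(k) → penguin(k)]; R16 [active(k) → p42(k)]. Adds stale(k), penguin(k), p42(k).
Round 5: R1 [stale(k) ∧ approved(k) → signed(k)]. Adds signed(k).
Round 6: R6 [signed(k) → has_feathers(k)]. Adds has_feathers(k).
Closure: {active(k), approved(k), flagged(k), flies(k), green(k), has_feathers(k), locked(k), mammal(k), metal(k), open(k), p42(k), penguin(k), ready(k), red(k), signed(k), stale(k), swims(k), valid(k), visible(k)} — 19 facts.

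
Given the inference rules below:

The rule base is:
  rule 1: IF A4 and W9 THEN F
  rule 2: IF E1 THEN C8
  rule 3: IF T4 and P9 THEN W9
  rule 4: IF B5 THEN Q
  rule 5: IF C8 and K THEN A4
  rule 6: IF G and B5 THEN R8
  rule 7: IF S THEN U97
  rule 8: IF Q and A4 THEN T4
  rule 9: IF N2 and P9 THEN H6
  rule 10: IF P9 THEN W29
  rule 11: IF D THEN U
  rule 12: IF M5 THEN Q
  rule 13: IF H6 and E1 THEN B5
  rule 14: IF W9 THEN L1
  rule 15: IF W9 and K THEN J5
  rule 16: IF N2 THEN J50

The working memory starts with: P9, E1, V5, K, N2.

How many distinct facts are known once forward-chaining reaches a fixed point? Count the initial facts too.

[1] rule 2 [IF E1 THEN C8]; rule 9 [IF N2 and P9 THEN H6]; rule 10 [IF P9 THEN W29]; rule 16 [IF N2 THEN J50]. ⇒ new: C8, H6, W29, J50.
[2] rule 5 [IF C8 and K THEN A4]; rule 13 [IF H6 and E1 THEN B5]. ⇒ new: A4, B5.
[3] rule 4 [IF B5 THEN Q]. ⇒ new: Q.
[4] rule 8 [IF Q and A4 THEN T4]. ⇒ new: T4.
[5] rule 3 [IF T4 and P9 THEN W9]. ⇒ new: W9.
[6] rule 1 [IF A4 and W9 THEN F]; rule 14 [IF W9 THEN L1]; rule 15 [IF W9 and K THEN J5]. ⇒ new: F, L1, J5.
Closure: {A4, B5, C8, E1, F, H6, J5, J50, K, L1, N2, P9, Q, T4, V5, W29, W9} — 17 facts.

17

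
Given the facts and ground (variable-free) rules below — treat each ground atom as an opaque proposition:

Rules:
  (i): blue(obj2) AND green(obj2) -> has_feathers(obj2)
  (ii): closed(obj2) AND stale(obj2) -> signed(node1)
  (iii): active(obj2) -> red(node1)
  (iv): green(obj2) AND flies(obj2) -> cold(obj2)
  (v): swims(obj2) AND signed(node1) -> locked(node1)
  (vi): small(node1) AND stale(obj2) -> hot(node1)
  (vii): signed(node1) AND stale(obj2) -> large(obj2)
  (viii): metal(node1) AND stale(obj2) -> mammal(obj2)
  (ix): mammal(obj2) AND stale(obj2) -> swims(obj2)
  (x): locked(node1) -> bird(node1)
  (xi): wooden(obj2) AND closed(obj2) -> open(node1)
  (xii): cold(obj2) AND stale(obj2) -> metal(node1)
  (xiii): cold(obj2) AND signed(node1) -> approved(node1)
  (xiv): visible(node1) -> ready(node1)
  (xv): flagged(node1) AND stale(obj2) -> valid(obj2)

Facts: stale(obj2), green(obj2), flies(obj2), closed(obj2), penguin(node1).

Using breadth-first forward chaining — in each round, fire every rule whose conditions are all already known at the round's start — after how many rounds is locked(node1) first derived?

5

Round 1: (ii) [closed(obj2) AND stale(obj2) -> signed(node1)]; (iv) [green(obj2) AND flies(obj2) -> cold(obj2)]. New: signed(node1), cold(obj2).
Round 2: (vii) [signed(node1) AND stale(obj2) -> large(obj2)]; (xii) [cold(obj2) AND stale(obj2) -> metal(node1)]; (xiii) [cold(obj2) AND signed(node1) -> approved(node1)]. New: large(obj2), metal(node1), approved(node1).
Round 3: (viii) [metal(node1) AND stale(obj2) -> mammal(obj2)]. New: mammal(obj2).
Round 4: (ix) [mammal(obj2) AND stale(obj2) -> swims(obj2)]. New: swims(obj2).
Round 5: (v) [swims(obj2) AND signed(node1) -> locked(node1)]. New: locked(node1).
locked(node1) first appears in round 5.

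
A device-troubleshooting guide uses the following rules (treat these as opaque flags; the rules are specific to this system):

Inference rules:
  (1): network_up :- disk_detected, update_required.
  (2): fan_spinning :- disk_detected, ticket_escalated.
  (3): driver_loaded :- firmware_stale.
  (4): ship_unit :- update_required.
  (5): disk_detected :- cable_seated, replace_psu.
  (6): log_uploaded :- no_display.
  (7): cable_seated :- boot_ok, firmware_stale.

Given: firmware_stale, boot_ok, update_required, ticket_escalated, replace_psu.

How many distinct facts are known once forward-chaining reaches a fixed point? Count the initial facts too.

Round 1 fires (3), (4), (7), giving driver_loaded, ship_unit, cable_seated.
Round 2 fires (5), giving disk_detected.
Round 3 fires (1), (2), giving network_up, fan_spinning.
Closure: {boot_ok, cable_seated, disk_detected, driver_loaded, fan_spinning, firmware_stale, network_up, replace_psu, ship_unit, ticket_escalated, update_required} — 11 facts.

11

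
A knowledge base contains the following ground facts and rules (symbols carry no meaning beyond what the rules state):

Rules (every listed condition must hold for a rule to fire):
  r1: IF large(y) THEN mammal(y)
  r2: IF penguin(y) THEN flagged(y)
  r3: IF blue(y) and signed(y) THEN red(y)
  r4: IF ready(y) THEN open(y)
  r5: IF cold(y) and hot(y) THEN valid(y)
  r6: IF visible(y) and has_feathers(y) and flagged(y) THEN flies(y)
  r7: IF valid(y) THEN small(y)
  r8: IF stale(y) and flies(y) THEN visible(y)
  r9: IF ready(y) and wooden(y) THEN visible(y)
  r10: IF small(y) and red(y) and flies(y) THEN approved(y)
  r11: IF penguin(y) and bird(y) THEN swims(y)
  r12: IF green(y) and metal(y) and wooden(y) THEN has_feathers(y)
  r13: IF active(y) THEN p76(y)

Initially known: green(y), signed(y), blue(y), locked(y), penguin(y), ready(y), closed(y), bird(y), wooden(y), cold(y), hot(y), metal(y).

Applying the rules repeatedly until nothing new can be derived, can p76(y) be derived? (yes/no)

Round 1: r2 [IF penguin(y) THEN flagged(y)]; r3 [IF blue(y) and signed(y) THEN red(y)]; r4 [IF ready(y) THEN open(y)]; r5 [IF cold(y) and hot(y) THEN valid(y)]; r9 [IF ready(y) and wooden(y) THEN visible(y)]; r11 [IF penguin(y) and bird(y) THEN swims(y)]; r12 [IF green(y) and metal(y) and wooden(y) THEN has_feathers(y)]. Adds flagged(y), red(y), open(y), valid(y), visible(y), swims(y), has_feathers(y).
Round 2: r6 [IF visible(y) and has_feathers(y) and flagged(y) THEN flies(y)]; r7 [IF valid(y) THEN small(y)]. Adds flies(y), small(y).
Round 3: r10 [IF small(y) and red(y) and flies(y) THEN approved(y)]. Adds approved(y).
Fixed point reached. p76(y) is concluded only by r13; r13 needs active(y) (never derived).

no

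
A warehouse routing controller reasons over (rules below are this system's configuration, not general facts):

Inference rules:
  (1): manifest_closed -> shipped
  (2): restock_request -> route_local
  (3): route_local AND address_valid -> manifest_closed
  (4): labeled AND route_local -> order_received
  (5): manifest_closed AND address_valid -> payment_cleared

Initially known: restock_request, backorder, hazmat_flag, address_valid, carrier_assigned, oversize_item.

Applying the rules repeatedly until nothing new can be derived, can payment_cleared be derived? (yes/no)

[1] (2) [restock_request -> route_local]. ⇒ new: route_local.
[2] (3) [route_local AND address_valid -> manifest_closed]. ⇒ new: manifest_closed.
[3] (1) [manifest_closed -> shipped]; (5) [manifest_closed AND address_valid -> payment_cleared]. ⇒ new: shipped, payment_cleared.
payment_cleared appears in round 3, so it is derivable.

yes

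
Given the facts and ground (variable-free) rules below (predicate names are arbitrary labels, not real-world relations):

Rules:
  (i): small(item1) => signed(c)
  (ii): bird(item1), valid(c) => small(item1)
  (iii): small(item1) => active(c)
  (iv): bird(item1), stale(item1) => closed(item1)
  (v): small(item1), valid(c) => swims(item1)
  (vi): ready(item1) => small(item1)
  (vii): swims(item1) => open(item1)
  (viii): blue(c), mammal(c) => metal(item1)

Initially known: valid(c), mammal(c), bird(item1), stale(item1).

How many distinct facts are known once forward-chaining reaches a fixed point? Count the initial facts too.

Round 1 fires (ii), (iv), giving small(item1), closed(item1).
Round 2 fires (i), (iii), (v), giving signed(c), active(c), swims(item1).
Round 3 fires (vii), giving open(item1).
Closure: {active(c), bird(item1), closed(item1), mammal(c), open(item1), signed(c), small(item1), stale(item1), swims(item1), valid(c)} — 10 facts.

10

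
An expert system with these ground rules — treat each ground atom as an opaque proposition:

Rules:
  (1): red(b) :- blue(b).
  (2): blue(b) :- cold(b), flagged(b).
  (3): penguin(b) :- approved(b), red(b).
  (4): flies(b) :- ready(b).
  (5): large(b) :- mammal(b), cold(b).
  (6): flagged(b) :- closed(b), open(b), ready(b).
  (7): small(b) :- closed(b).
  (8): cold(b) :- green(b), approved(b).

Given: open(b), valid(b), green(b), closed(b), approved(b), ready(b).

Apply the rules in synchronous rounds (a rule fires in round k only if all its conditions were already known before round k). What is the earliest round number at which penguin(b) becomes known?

Round 1: (4) [flies(b) :- ready(b).]; (6) [flagged(b) :- closed(b), open(b), ready(b).]; (7) [small(b) :- closed(b).]; (8) [cold(b) :- green(b), approved(b).]. New: flies(b), flagged(b), small(b), cold(b).
Round 2: (2) [blue(b) :- cold(b), flagged(b).]. New: blue(b).
Round 3: (1) [red(b) :- blue(b).]. New: red(b).
Round 4: (3) [penguin(b) :- approved(b), red(b).]. New: penguin(b).
penguin(b) first appears in round 4.

4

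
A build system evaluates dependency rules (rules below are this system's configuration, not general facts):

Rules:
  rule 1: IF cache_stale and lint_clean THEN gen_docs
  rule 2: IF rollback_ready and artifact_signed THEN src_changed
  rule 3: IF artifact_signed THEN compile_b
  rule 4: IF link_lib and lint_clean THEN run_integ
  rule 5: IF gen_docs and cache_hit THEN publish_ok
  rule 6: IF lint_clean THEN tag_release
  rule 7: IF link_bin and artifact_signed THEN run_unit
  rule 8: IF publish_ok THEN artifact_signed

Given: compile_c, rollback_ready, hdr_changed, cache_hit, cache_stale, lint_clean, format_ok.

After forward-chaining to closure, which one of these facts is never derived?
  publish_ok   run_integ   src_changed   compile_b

run_integ

Round 1: rule 1 [IF cache_stale and lint_clean THEN gen_docs]; rule 6 [IF lint_clean THEN tag_release]. Adds gen_docs, tag_release.
Round 2: rule 5 [IF gen_docs and cache_hit THEN publish_ok]. Adds publish_ok.
Round 3: rule 8 [IF publish_ok THEN artifact_signed]. Adds artifact_signed.
Round 4: rule 2 [IF rollback_ready and artifact_signed THEN src_changed]; rule 3 [IF artifact_signed THEN compile_b]. Adds src_changed, compile_b.
Derived: compile_b (round 4), publish_ok (round 2), src_changed (round 4). run_integ never appears in any round.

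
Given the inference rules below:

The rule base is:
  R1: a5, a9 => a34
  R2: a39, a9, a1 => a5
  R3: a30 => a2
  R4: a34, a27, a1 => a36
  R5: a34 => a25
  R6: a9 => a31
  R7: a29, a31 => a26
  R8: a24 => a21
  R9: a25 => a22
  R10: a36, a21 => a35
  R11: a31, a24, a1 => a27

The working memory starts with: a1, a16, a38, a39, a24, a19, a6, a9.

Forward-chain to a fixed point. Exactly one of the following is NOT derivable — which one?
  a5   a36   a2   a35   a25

Round 1: R2 [a39, a9, a1 => a5]; R6 [a9 => a31]; R8 [a24 => a21]. Adds a5, a31, a21.
Round 2: R1 [a5, a9 => a34]; R11 [a31, a24, a1 => a27]. Adds a34, a27.
Round 3: R4 [a34, a27, a1 => a36]; R5 [a34 => a25]. Adds a36, a25.
Round 4: R9 [a25 => a22]; R10 [a36, a21 => a35]. Adds a22, a35.
Derived: a36 (round 3), a35 (round 4), a25 (round 3), a5 (round 1). a2 never appears in any round.

a2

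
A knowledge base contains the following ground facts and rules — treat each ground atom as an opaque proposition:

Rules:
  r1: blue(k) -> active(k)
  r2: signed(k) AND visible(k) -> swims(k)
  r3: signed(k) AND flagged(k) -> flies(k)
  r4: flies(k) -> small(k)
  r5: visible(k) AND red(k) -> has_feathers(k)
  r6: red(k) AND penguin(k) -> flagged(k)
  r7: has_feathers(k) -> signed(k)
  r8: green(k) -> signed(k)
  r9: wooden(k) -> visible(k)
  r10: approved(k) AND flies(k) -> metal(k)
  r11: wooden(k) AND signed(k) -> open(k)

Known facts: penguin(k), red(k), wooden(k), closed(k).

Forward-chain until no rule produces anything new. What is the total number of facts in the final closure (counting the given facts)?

12

Round 1: r6 [red(k) AND penguin(k) -> flagged(k)]; r9 [wooden(k) -> visible(k)]. New: flagged(k), visible(k).
Round 2: r5 [visible(k) AND red(k) -> has_feathers(k)]. New: has_feathers(k).
Round 3: r7 [has_feathers(k) -> signed(k)]. New: signed(k).
Round 4: r2 [signed(k) AND visible(k) -> swims(k)]; r3 [signed(k) AND flagged(k) -> flies(k)]; r11 [wooden(k) AND signed(k) -> open(k)]. New: swims(k), flies(k), open(k).
Round 5: r4 [flies(k) -> small(k)]. New: small(k).
Closure: {closed(k), flagged(k), flies(k), has_feathers(k), open(k), penguin(k), red(k), signed(k), small(k), swims(k), visible(k), wooden(k)} — 12 facts.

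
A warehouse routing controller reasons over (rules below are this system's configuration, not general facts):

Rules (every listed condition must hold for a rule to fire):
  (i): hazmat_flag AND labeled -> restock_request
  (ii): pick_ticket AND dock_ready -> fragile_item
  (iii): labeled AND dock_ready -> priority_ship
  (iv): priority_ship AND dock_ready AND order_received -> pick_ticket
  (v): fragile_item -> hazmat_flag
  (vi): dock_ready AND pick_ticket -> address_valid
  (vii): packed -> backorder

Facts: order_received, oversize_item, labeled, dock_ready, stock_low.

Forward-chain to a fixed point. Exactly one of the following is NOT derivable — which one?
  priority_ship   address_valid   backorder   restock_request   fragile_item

backorder

Round 1: (iii) [labeled AND dock_ready -> priority_ship]. New: priority_ship.
Round 2: (iv) [priority_ship AND dock_ready AND order_received -> pick_ticket]. New: pick_ticket.
Round 3: (ii) [pick_ticket AND dock_ready -> fragile_item]; (vi) [dock_ready AND pick_ticket -> address_valid]. New: fragile_item, address_valid.
Round 4: (v) [fragile_item -> hazmat_flag]. New: hazmat_flag.
Round 5: (i) [hazmat_flag AND labeled -> restock_request]. New: restock_request.
Derived: address_valid (round 3), fragile_item (round 3), priority_ship (round 1), restock_request (round 5). backorder never appears in any round.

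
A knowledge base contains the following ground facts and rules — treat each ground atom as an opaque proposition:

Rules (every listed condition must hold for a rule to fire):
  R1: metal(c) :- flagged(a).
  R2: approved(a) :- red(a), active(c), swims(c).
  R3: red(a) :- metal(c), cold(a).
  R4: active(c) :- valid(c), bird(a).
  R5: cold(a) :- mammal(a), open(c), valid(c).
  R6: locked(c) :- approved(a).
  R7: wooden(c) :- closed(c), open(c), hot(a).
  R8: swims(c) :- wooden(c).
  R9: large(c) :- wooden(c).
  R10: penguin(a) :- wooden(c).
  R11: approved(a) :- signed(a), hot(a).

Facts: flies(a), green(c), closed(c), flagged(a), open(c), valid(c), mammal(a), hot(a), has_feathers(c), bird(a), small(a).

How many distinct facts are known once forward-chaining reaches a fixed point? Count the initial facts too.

21

[1] R1 [metal(c) :- flagged(a).]; R4 [active(c) :- valid(c), bird(a).]; R5 [cold(a) :- mammal(a), open(c), valid(c).]; R7 [wooden(c) :- closed(c), open(c), hot(a).]. ⇒ new: metal(c), active(c), cold(a), wooden(c).
[2] R3 [red(a) :- metal(c), cold(a).]; R8 [swims(c) :- wooden(c).]; R9 [large(c) :- wooden(c).]; R10 [penguin(a) :- wooden(c).]. ⇒ new: red(a), swims(c), large(c), penguin(a).
[3] R2 [approved(a) :- red(a), active(c), swims(c).]. ⇒ new: approved(a).
[4] R6 [locked(c) :- approved(a).]. ⇒ new: locked(c).
Closure: {active(c), approved(a), bird(a), closed(c), cold(a), flagged(a), flies(a), green(c), has_feathers(c), hot(a), large(c), locked(c), mammal(a), metal(c), open(c), penguin(a), red(a), small(a), swims(c), valid(c), wooden(c)} — 21 facts.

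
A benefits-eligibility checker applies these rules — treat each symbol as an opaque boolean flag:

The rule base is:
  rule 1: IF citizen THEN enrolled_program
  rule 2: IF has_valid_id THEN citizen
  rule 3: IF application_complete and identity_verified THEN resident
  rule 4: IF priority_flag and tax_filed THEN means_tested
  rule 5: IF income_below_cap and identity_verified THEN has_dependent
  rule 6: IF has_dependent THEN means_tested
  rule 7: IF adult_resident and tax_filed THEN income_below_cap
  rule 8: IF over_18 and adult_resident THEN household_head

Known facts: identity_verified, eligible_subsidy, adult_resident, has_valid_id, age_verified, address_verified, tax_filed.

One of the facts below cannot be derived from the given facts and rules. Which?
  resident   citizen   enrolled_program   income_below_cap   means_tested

resident

[1] rule 2 [IF has_valid_id THEN citizen]; rule 7 [IF adult_resident and tax_filed THEN income_below_cap]. ⇒ new: citizen, income_below_cap.
[2] rule 1 [IF citizen THEN enrolled_program]; rule 5 [IF income_below_cap and identity_verified THEN has_dependent]. ⇒ new: enrolled_program, has_dependent.
[3] rule 6 [IF has_dependent THEN means_tested]. ⇒ new: means_tested.
Derived: citizen (round 1), income_below_cap (round 1), means_tested (round 3), enrolled_program (round 2). resident never appears in any round.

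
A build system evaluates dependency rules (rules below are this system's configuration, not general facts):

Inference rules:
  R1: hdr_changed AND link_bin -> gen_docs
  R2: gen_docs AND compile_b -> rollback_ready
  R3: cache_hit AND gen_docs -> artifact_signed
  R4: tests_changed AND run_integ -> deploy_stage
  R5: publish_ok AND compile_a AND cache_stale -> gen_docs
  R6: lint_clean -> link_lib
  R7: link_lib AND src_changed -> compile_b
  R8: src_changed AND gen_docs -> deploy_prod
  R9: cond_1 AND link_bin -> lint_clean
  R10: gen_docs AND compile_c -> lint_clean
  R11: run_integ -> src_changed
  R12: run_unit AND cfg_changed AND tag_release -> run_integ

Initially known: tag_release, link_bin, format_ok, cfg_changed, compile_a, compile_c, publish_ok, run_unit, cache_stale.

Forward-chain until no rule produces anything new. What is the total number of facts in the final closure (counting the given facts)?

[1] R5 [publish_ok AND compile_a AND cache_stale -> gen_docs]; R12 [run_unit AND cfg_changed AND tag_release -> run_integ]. ⇒ new: gen_docs, run_integ.
[2] R10 [gen_docs AND compile_c -> lint_clean]; R11 [run_integ -> src_changed]. ⇒ new: lint_clean, src_changed.
[3] R6 [lint_clean -> link_lib]; R8 [src_changed AND gen_docs -> deploy_prod]. ⇒ new: link_lib, deploy_prod.
[4] R7 [link_lib AND src_changed -> compile_b]. ⇒ new: compile_b.
[5] R2 [gen_docs AND compile_b -> rollback_ready]. ⇒ new: rollback_ready.
Closure: {cache_stale, cfg_changed, compile_a, compile_b, compile_c, deploy_prod, format_ok, gen_docs, link_bin, link_lib, lint_clean, publish_ok, rollback_ready, run_integ, run_unit, src_changed, tag_release} — 17 facts.

17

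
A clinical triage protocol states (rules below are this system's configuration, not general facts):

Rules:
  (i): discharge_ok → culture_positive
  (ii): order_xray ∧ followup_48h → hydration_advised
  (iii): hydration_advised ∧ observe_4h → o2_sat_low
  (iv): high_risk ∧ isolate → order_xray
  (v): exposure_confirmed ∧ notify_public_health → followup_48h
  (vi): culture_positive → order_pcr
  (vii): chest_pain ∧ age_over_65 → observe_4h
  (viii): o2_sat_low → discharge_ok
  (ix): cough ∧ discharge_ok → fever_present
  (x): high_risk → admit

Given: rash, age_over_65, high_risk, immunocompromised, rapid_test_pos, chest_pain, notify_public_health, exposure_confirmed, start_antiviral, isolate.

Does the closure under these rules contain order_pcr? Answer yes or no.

yes

Round 1 — (iv), (v), (vii), (x), derive order_xray, followup_48h, observe_4h, admit.
Round 2 — (ii), derive hydration_advised.
Round 3 — (iii), derive o2_sat_low.
Round 4 — (viii), derive discharge_ok.
Round 5 — (i), derive culture_positive.
Round 6 — (vi), derive order_pcr.
order_pcr appears in round 6, so it is derivable.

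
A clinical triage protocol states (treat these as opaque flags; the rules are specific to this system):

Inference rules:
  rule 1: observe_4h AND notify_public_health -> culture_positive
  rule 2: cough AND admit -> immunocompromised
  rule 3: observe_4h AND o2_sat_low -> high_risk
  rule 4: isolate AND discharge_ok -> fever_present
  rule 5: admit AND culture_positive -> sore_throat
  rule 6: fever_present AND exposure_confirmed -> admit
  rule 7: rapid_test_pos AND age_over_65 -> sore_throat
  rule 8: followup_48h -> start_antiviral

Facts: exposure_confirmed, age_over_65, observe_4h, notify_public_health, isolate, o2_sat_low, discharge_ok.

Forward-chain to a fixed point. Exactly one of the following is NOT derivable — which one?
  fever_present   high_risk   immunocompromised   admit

Round 1: rule 1 [observe_4h AND notify_public_health -> culture_positive]; rule 3 [observe_4h AND o2_sat_low -> high_risk]; rule 4 [isolate AND discharge_ok -> fever_present]. New: culture_positive, high_risk, fever_present.
Round 2: rule 6 [fever_present AND exposure_confirmed -> admit]. New: admit.
Round 3: rule 5 [admit AND culture_positive -> sore_throat]. New: sore_throat.
Derived: high_risk (round 1), admit (round 2), fever_present (round 1). immunocompromised never appears in any round.

immunocompromised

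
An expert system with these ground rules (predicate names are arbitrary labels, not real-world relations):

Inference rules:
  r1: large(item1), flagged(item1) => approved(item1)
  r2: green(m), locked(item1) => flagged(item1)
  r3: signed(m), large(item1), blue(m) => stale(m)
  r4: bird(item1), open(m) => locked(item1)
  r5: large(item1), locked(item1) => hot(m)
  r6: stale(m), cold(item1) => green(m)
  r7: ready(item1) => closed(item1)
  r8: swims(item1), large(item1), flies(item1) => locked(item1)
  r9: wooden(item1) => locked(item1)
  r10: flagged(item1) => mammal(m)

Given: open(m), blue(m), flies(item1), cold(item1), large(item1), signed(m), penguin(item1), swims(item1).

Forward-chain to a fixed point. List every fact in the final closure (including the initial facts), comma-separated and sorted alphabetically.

Round 1: r3 [signed(m), large(item1), blue(m) => stale(m)]; r8 [swims(item1), large(item1), flies(item1) => locked(item1)]. Adds stale(m), locked(item1).
Round 2: r5 [large(item1), locked(item1) => hot(m)]; r6 [stale(m), cold(item1) => green(m)]. Adds hot(m), green(m).
Round 3: r2 [green(m), locked(item1) => flagged(item1)]. Adds flagged(item1).
Round 4: r1 [large(item1), flagged(item1) => approved(item1)]; r10 [flagged(item1) => mammal(m)]. Adds approved(item1), mammal(m).

approved(item1), blue(m), cold(item1), flagged(item1), flies(item1), green(m), hot(m), large(item1), locked(item1), mammal(m), open(m), penguin(item1), signed(m), stale(m), swims(item1)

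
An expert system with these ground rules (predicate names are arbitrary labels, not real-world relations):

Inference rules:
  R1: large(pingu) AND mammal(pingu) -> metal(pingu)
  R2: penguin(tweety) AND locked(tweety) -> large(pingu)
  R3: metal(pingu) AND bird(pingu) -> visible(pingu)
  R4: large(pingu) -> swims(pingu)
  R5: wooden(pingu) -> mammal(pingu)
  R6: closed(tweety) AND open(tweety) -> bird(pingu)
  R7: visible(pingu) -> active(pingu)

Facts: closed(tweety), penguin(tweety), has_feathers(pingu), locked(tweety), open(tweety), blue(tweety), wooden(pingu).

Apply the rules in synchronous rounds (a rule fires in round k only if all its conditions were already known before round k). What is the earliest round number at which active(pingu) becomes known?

4

[1] R2 [penguin(tweety) AND locked(tweety) -> large(pingu)]; R5 [wooden(pingu) -> mammal(pingu)]; R6 [closed(tweety) AND open(tweety) -> bird(pingu)]. ⇒ new: large(pingu), mammal(pingu), bird(pingu).
[2] R1 [large(pingu) AND mammal(pingu) -> metal(pingu)]; R4 [large(pingu) -> swims(pingu)]. ⇒ new: metal(pingu), swims(pingu).
[3] R3 [metal(pingu) AND bird(pingu) -> visible(pingu)]. ⇒ new: visible(pingu).
[4] R7 [visible(pingu) -> active(pingu)]. ⇒ new: active(pingu).
active(pingu) first appears in round 4.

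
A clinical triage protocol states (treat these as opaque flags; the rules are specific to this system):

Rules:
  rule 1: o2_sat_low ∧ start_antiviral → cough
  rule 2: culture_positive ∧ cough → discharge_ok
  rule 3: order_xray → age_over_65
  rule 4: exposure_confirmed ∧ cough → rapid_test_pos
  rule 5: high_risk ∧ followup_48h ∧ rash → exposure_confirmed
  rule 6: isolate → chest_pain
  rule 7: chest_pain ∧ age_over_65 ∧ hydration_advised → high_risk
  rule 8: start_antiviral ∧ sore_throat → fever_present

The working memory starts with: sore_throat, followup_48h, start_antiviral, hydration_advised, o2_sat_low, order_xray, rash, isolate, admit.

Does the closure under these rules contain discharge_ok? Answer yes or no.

Round 1: rule 1 [o2_sat_low ∧ start_antiviral → cough]; rule 3 [order_xray → age_over_65]; rule 6 [isolate → chest_pain]; rule 8 [start_antiviral ∧ sore_throat → fever_present]. Adds cough, age_over_65, chest_pain, fever_present.
Round 2: rule 7 [chest_pain ∧ age_over_65 ∧ hydration_advised → high_risk]. Adds high_risk.
Round 3: rule 5 [high_risk ∧ followup_48h ∧ rash → exposure_confirmed]. Adds exposure_confirmed.
Round 4: rule 4 [exposure_confirmed ∧ cough → rapid_test_pos]. Adds rapid_test_pos.
Fixed point reached. discharge_ok is concluded only by rule 2; rule 2 needs culture_positive (never derived).

no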